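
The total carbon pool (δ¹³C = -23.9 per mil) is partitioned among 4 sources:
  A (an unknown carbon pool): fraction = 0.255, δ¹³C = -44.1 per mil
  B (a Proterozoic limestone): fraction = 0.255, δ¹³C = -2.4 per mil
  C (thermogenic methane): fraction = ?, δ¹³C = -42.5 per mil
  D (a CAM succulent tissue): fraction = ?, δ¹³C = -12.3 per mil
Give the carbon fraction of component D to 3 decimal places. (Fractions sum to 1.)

0.291

Let f_D and f_C be the unknown fractions; fractions sum to 1 so f_D + f_C = 0.490.
Mass balance: Σ fᵢ·δᵢ = δ_bulk ⇒ f_D·(-12.3) + f_C·(-42.5) = -23.9 − (-11.857) = -12.042
Substitute f_C = 0.490 − f_D:
f_D·(-12.3 − -42.5) = -12.042 − 0.490×(-42.5) = 8.783
f_D = 8.783 / 30.2 = 0.2908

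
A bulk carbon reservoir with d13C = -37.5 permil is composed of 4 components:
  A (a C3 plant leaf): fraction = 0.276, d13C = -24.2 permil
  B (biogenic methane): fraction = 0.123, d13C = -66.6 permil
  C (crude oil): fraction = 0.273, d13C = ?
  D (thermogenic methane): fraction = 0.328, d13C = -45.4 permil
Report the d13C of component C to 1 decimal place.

-28.3 permil

Isotope mass balance: δ_bulk = Σ fᵢ·δᵢ.
-37.5 = 0.276×(-24.2) + 0.123×(-66.6) + 0.273×δ_C + 0.328×(-45.4)
0.273·δ_C = -37.5 − (-29.762) = -7.738
δ_C = -7.738 / 0.273 = -28.34 permil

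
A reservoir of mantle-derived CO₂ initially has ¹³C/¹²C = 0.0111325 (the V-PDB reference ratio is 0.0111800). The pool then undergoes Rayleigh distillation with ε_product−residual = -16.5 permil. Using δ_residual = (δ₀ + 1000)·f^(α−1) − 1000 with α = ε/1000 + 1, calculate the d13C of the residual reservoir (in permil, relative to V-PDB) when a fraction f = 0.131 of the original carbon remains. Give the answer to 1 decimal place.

δ₀ = (0.0111325/0.0111800 − 1)×1000 = (0.995751 − 1)×1000 = -4.249 permil
α − 1 = ε/1000 = -0.0165
f^(α−1) = 0.131^(-0.0165) = 1.034106
δ_res = (-4.249 + 1000) × 1.034106 − 1000 = 1029.712 − 1000 = 29.71 permil

29.7 permil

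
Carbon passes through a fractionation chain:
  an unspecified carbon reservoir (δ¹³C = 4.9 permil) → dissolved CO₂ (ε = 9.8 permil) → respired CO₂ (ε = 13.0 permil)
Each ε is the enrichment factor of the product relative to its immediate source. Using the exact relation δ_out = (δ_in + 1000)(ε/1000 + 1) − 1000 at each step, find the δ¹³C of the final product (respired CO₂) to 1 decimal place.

step 1: δ = (4.90 + 1000)·(9.8/1000 + 1) − 1000 = 14.75 permil
step 2: δ = (14.75 + 1000)·(13.0/1000 + 1) − 1000 = 27.94 permil

27.9 permil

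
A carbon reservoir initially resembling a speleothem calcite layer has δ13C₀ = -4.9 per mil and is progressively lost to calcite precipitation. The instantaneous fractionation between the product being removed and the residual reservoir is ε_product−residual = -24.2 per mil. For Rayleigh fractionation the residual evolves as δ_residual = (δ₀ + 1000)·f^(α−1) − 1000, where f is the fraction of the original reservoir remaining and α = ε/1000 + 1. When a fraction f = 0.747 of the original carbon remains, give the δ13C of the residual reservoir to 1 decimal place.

Rayleigh residual: δ_res = (δ₀ + 1000)·f^(α−1) − 1000
α = ε/1000 + 1 = 0.97580, so α − 1 = -0.02420
f^(α−1) = 0.747^(-0.02420) = 1.007084
δ_res = (-4.9 + 1000) × 1.007084 − 1000 = 1002.149 − 1000 = 2.15 per mil

2.1 per mil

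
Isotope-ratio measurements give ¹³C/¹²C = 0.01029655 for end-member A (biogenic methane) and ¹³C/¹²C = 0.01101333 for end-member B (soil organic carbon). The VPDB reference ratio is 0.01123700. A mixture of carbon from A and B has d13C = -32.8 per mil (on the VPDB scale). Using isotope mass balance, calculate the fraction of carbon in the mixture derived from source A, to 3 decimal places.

δ_A = (0.01029655/0.01123700 − 1)×1000 = (0.916308 − 1)×1000 = -83.692 per mil
δ_B = (0.01101333/0.01123700 − 1)×1000 = (0.980095 − 1)×1000 = -19.905 per mil
f_A = (δ_mix − δ_B)/(δ_A − δ_B) = (-32.8 − (-19.905))/(-83.692 − (-19.905))
f_A = -12.895 / -63.787 = 0.2022

0.202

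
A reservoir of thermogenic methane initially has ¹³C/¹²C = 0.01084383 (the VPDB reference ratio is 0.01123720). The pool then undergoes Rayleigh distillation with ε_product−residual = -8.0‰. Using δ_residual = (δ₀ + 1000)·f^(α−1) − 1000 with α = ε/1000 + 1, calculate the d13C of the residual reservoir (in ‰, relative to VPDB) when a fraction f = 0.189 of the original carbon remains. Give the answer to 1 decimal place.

-22.1‰

δ₀ = (0.01084383/0.01123720 − 1)×1000 = (0.964994 − 1)×1000 = -35.006‰
α − 1 = ε/1000 = -0.0080
f^(α−1) = 0.189^(-0.0080) = 1.013417
δ_res = (-35.006 + 1000) × 1.013417 − 1000 = 977.942 − 1000 = -22.06‰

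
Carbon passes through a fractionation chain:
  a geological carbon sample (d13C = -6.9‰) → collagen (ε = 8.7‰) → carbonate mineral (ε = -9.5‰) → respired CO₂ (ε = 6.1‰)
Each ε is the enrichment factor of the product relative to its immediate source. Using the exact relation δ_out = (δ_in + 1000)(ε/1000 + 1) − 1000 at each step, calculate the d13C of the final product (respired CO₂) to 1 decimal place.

step 1: δ = (-6.90 + 1000)·(8.7/1000 + 1) − 1000 = 1.74‰
step 2: δ = (1.74 + 1000)·(-9.5/1000 + 1) − 1000 = -7.78‰
step 3: δ = (-7.78 + 1000)·(6.1/1000 + 1) − 1000 = -1.72‰

-1.7‰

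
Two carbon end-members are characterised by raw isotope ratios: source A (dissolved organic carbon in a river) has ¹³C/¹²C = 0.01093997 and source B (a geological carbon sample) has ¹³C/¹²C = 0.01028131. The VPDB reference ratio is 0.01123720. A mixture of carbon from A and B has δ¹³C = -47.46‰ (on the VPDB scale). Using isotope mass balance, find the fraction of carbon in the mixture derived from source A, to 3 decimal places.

0.642

δ_A = (0.01093997/0.01123720 − 1)×1000 = (0.973549 − 1)×1000 = -26.451‰
δ_B = (0.01028131/0.01123720 − 1)×1000 = (0.914935 − 1)×1000 = -85.065‰
f_A = (δ_mix − δ_B)/(δ_A − δ_B) = (-47.46 − (-85.065))/(-26.451 − (-85.065))
f_A = 37.605 / 58.614 = 0.6416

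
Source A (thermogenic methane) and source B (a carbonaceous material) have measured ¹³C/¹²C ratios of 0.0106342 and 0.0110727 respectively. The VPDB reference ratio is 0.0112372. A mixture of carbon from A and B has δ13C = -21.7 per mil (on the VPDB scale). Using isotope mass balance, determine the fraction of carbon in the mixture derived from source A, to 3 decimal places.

δ_A = (0.0106342/0.0112372 − 1)×1000 = (0.946339 − 1)×1000 = -53.661 per mil
δ_B = (0.0110727/0.0112372 − 1)×1000 = (0.985361 − 1)×1000 = -14.639 per mil
f_A = (δ_mix − δ_B)/(δ_A − δ_B) = (-21.7 − (-14.639))/(-53.661 − (-14.639))
f_A = -7.061 / -39.022 = 0.1810

0.181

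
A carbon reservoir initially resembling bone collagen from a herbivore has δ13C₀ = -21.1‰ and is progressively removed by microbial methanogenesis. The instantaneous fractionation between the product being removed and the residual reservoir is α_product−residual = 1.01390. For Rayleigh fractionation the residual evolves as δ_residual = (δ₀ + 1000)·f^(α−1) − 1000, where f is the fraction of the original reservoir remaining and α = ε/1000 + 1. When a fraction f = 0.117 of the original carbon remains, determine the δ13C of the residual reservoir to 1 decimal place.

Rayleigh residual: δ_res = (δ₀ + 1000)·f^(α−1) − 1000
α − 1 = 0.01390
f^(α−1) = 0.117^(0.01390) = 0.970617
δ_res = (-21.1 + 1000) × 0.970617 − 1000 = 950.137 − 1000 = -49.86‰

-49.9‰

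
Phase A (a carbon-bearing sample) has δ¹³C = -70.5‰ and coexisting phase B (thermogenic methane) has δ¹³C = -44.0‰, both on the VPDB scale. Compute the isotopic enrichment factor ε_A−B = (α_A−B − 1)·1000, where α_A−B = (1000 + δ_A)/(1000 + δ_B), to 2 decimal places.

-27.72‰

α_A−B = (1000 + -70.5) / (1000 + -44.0) = 929.5 / 956.0 = 0.972280
ε_A−B = (0.972280 − 1) × 1000 = -27.720‰
(The approximation ε ≈ δ_A − δ_B would give -26.5‰.)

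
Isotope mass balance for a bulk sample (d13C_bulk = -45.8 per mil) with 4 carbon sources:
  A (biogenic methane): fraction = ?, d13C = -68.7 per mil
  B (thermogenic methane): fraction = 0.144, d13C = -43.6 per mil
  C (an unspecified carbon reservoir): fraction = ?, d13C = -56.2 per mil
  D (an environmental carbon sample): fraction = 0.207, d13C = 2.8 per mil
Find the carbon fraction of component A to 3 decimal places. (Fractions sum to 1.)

0.290

Let f_A and f_C be the unknown fractions; fractions sum to 1 so f_A + f_C = 0.649.
Mass balance: Σ fᵢ·δᵢ = δ_bulk ⇒ f_A·(-68.7) + f_C·(-56.2) = -45.8 − (-5.699) = -40.101
Substitute f_C = 0.649 − f_A:
f_A·(-68.7 − -56.2) = -40.101 − 0.649×(-56.2) = -3.627
f_A = -3.627 / -12.5 = 0.2902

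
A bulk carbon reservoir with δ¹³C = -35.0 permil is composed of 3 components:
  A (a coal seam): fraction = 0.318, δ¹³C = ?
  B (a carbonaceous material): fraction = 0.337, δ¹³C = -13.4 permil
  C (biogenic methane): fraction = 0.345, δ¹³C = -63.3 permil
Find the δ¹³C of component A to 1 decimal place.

-27.2 permil

Isotope mass balance: δ_bulk = Σ fᵢ·δᵢ.
-35.0 = 0.318×δ_A + 0.337×(-13.4) + 0.345×(-63.3)
0.318·δ_A = -35.0 − (-26.354) = -8.646
δ_A = -8.646 / 0.318 = -27.19 permil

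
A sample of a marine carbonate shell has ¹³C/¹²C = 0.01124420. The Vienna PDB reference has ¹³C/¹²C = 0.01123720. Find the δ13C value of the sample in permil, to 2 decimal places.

0.62 permil

δ13C = (R_sample / R_standard − 1) × 1000
R_sample / R_standard = 0.01124420 / 0.01123720 = 1.000623
δ13C = (1.000623 − 1) × 1000 = 0.623 permil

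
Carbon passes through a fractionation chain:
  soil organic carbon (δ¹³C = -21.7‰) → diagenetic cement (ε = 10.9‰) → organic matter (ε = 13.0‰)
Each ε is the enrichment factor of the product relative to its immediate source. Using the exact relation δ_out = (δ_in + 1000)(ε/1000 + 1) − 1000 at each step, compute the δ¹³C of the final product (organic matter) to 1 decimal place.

1.8‰

step 1: δ = (-21.70 + 1000)·(10.9/1000 + 1) − 1000 = -11.04‰
step 2: δ = (-11.04 + 1000)·(13.0/1000 + 1) − 1000 = 1.82‰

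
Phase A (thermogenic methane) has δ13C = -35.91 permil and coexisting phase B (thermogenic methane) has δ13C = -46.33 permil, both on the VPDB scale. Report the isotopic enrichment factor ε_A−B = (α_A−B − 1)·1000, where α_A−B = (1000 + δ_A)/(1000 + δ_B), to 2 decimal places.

10.93 permil

α_A−B = (1000 + -35.91) / (1000 + -46.33) = 964.09 / 953.67 = 1.010926
ε_A−B = (1.010926 − 1) × 1000 = 10.926 permil
(The approximation ε ≈ δ_A − δ_B would give 10.42 permil.)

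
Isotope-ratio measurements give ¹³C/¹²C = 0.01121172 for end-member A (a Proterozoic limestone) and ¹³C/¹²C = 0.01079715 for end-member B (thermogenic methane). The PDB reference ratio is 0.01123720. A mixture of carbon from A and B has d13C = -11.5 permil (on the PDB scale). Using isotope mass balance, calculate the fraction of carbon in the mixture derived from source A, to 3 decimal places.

δ_A = (0.01121172/0.01123720 − 1)×1000 = (0.997733 − 1)×1000 = -2.267 permil
δ_B = (0.01079715/0.01123720 − 1)×1000 = (0.960840 − 1)×1000 = -39.160 permil
f_A = (δ_mix − δ_B)/(δ_A − δ_B) = (-11.5 − (-39.160))/(-2.267 − (-39.160))
f_A = 27.660 / 36.893 = 0.7497

0.750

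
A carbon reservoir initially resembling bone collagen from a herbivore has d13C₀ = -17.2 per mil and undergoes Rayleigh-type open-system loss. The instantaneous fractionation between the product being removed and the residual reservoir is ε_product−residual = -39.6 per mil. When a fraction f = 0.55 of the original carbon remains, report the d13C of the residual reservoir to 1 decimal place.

6.3 per mil

Rayleigh residual: δ_res = (δ₀ + 1000)·f^(α−1) − 1000
α = ε/1000 + 1 = 0.96040, so α − 1 = -0.03960
f^(α−1) = 0.55^(-0.03960) = 1.023957
δ_res = (-17.2 + 1000) × 1.023957 − 1000 = 1006.345 − 1000 = 6.34 per mil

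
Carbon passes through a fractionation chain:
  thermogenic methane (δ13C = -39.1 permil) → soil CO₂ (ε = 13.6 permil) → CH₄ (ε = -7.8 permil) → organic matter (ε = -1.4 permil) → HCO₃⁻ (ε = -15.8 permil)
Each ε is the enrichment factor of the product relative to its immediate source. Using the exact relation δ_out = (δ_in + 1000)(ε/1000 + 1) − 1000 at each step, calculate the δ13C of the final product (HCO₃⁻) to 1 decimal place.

step 1: δ = (-39.10 + 1000)·(13.6/1000 + 1) − 1000 = -26.03 permil
step 2: δ = (-26.03 + 1000)·(-7.8/1000 + 1) − 1000 = -33.63 permil
step 3: δ = (-33.63 + 1000)·(-1.4/1000 + 1) − 1000 = -34.98 permil
step 4: δ = (-34.98 + 1000)·(-15.8/1000 + 1) − 1000 = -50.23 permil

-50.2 permil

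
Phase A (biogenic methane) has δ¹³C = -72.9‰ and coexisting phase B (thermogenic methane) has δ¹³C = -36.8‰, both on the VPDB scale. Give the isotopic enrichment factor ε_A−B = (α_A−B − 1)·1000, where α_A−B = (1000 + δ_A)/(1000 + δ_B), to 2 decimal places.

-37.48‰

α_A−B = (1000 + -72.9) / (1000 + -36.8) = 927.1 / 963.2 = 0.962521
ε_A−B = (0.962521 − 1) × 1000 = -37.479‰
(The approximation ε ≈ δ_A − δ_B would give -36.1‰.)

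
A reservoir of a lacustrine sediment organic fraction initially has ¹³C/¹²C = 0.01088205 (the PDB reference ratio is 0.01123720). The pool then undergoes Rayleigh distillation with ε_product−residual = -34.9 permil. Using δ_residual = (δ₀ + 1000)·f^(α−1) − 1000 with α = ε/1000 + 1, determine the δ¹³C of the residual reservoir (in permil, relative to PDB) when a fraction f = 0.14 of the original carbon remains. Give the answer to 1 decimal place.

37.2 permil

δ₀ = (0.01088205/0.01123720 − 1)×1000 = (0.968395 − 1)×1000 = -31.605 permil
α − 1 = ε/1000 = -0.0349
f^(α−1) = 0.14^(-0.0349) = 1.071026
δ_res = (-31.605 + 1000) × 1.071026 − 1000 = 1037.177 − 1000 = 37.18 permil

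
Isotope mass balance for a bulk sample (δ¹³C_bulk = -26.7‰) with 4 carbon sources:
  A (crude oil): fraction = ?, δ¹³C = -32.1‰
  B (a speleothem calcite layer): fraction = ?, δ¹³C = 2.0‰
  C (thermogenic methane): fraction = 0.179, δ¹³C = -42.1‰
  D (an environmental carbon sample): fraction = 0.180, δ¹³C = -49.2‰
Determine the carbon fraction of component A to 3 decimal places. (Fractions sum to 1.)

0.340

Let f_A and f_B be the unknown fractions; fractions sum to 1 so f_A + f_B = 0.641.
Mass balance: Σ fᵢ·δᵢ = δ_bulk ⇒ f_A·(-32.1) + f_B·(2.0) = -26.7 − (-16.392) = -10.308
Substitute f_B = 0.641 − f_A:
f_A·(-32.1 − 2.0) = -10.308 − 0.641×(2.0) = -11.590
f_A = -11.590 / -34.1 = 0.3399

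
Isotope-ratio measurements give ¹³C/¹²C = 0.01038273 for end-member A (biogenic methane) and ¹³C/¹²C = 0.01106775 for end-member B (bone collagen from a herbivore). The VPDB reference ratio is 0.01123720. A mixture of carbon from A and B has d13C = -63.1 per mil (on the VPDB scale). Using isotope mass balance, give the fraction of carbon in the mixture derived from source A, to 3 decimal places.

δ_A = (0.01038273/0.01123720 − 1)×1000 = (0.923961 − 1)×1000 = -76.039 per mil
δ_B = (0.01106775/0.01123720 − 1)×1000 = (0.984921 − 1)×1000 = -15.079 per mil
f_A = (δ_mix − δ_B)/(δ_A − δ_B) = (-63.1 − (-15.079))/(-76.039 − (-15.079))
f_A = -48.021 / -60.960 = 0.7877

0.788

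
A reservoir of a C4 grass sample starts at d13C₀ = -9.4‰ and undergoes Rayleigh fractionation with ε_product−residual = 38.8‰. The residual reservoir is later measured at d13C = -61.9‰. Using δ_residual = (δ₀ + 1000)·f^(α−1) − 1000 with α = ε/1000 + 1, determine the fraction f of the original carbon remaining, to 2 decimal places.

0.25

α − 1 = ε/1000 = 0.0388
(δ_res + 1000)/(δ₀ + 1000) = (-61.9 + 1000)/(-9.4 + 1000) = 938.1/990.6 = 0.947002
f = 0.947002^(1/0.0388) = exp(ln(0.947002)/0.0388) = exp(-0.05445/0.0388)
f = exp(-1.4035) = 0.2457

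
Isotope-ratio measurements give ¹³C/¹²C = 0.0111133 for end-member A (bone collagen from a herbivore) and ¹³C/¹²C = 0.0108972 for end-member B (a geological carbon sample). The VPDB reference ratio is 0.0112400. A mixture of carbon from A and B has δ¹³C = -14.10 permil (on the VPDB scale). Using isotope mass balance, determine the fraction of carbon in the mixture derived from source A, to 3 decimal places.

0.853

δ_A = (0.0111133/0.0112400 − 1)×1000 = (0.988728 − 1)×1000 = -11.272 permil
δ_B = (0.0108972/0.0112400 − 1)×1000 = (0.969502 − 1)×1000 = -30.498 permil
f_A = (δ_mix − δ_B)/(δ_A − δ_B) = (-14.10 − (-30.498))/(-11.272 − (-30.498))
f_A = 16.398 / 19.226 = 0.8529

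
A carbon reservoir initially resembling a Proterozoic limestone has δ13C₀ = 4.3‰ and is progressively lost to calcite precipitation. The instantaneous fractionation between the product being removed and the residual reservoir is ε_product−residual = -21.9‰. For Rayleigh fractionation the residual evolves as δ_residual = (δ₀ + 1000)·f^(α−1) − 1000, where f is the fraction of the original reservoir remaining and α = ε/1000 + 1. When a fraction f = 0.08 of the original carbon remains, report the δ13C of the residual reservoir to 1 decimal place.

Rayleigh residual: δ_res = (δ₀ + 1000)·f^(α−1) − 1000
α = ε/1000 + 1 = 0.97810, so α − 1 = -0.02190
f^(α−1) = 0.08^(-0.02190) = 1.056872
δ_res = (4.3 + 1000) × 1.056872 − 1000 = 1061.416 − 1000 = 61.42‰

61.4‰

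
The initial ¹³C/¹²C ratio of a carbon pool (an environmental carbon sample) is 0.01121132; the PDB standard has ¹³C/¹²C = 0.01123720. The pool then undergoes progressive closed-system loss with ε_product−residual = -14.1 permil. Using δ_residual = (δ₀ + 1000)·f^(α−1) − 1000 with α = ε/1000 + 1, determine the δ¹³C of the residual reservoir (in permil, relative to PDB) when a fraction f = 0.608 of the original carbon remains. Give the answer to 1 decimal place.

δ₀ = (0.01121132/0.01123720 − 1)×1000 = (0.997697 − 1)×1000 = -2.303 permil
α − 1 = ε/1000 = -0.0141
f^(α−1) = 0.608^(-0.0141) = 1.007041
δ_res = (-2.303 + 1000) × 1.007041 − 1000 = 1004.721 − 1000 = 4.72 permil

4.7 permil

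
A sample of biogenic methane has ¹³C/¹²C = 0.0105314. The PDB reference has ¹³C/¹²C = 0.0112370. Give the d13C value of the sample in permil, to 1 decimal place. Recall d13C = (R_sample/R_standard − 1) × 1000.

d13C = (R_sample / R_standard − 1) × 1000
R_sample / R_standard = 0.0105314 / 0.0112370 = 0.937207
d13C = (0.937207 − 1) × 1000 = -62.79 permil

-62.8 permil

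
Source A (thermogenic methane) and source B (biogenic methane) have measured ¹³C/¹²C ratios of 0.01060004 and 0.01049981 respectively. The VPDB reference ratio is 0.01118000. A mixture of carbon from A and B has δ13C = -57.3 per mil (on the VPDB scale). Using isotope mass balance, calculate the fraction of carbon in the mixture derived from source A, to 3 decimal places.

0.395

δ_A = (0.01060004/0.01118000 − 1)×1000 = (0.948125 − 1)×1000 = -51.875 per mil
δ_B = (0.01049981/0.01118000 − 1)×1000 = (0.939160 − 1)×1000 = -60.840 per mil
f_A = (δ_mix − δ_B)/(δ_A − δ_B) = (-57.3 − (-60.840))/(-51.875 − (-60.840))
f_A = 3.540 / 8.965 = 0.3949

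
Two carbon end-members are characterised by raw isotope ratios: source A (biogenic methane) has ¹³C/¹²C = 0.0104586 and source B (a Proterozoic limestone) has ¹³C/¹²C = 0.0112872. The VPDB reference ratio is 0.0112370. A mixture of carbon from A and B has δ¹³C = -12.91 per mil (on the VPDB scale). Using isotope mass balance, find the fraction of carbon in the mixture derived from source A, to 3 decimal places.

δ_A = (0.0104586/0.0112370 − 1)×1000 = (0.930729 − 1)×1000 = -69.271 per mil
δ_B = (0.0112872/0.0112370 − 1)×1000 = (1.004467 − 1)×1000 = 4.467 per mil
f_A = (δ_mix − δ_B)/(δ_A − δ_B) = (-12.91 − (4.467))/(-69.271 − (4.467))
f_A = -17.377 / -73.739 = 0.2357

0.236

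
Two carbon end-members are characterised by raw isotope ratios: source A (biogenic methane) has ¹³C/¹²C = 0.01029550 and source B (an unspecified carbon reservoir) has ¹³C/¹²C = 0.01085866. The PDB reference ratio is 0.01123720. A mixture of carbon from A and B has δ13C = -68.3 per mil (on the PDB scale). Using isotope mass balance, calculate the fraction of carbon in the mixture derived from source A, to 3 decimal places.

0.691

δ_A = (0.01029550/0.01123720 − 1)×1000 = (0.916198 − 1)×1000 = -83.802 per mil
δ_B = (0.01085866/0.01123720 − 1)×1000 = (0.966314 − 1)×1000 = -33.686 per mil
f_A = (δ_mix − δ_B)/(δ_A − δ_B) = (-68.3 − (-33.686))/(-83.802 − (-33.686))
f_A = -34.614 / -50.116 = 0.6907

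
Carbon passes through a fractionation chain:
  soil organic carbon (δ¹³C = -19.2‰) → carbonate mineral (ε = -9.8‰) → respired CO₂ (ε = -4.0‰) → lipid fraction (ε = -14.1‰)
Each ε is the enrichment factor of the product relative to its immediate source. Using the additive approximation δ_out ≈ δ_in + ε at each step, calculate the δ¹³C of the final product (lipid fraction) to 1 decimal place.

step 1: δ ≈ -19.2 + (-9.8) = -29.0‰
step 2: δ ≈ -29.0 + (-4.0) = -33.0‰
step 3: δ ≈ -33.0 + (-14.1) = -47.1‰

-47.1‰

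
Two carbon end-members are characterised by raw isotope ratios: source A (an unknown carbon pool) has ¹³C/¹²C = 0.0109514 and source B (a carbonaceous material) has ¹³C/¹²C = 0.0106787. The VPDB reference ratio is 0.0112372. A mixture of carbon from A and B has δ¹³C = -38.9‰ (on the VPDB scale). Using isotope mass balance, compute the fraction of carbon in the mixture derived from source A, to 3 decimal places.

0.445

δ_A = (0.0109514/0.0112372 − 1)×1000 = (0.974567 − 1)×1000 = -25.433‰
δ_B = (0.0106787/0.0112372 − 1)×1000 = (0.950299 − 1)×1000 = -49.701‰
f_A = (δ_mix − δ_B)/(δ_A − δ_B) = (-38.9 − (-49.701))/(-25.433 − (-49.701))
f_A = 10.801 / 24.268 = 0.4451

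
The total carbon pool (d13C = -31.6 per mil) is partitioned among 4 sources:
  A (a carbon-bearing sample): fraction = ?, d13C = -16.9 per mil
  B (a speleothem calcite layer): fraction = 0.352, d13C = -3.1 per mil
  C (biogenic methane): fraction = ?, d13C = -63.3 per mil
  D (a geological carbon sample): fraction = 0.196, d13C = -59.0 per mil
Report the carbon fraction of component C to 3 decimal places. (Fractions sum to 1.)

Let f_C and f_A be the unknown fractions; fractions sum to 1 so f_C + f_A = 0.452.
Mass balance: Σ fᵢ·δᵢ = δ_bulk ⇒ f_C·(-63.3) + f_A·(-16.9) = -31.6 − (-12.655) = -18.945
Substitute f_A = 0.452 − f_C:
f_C·(-63.3 − -16.9) = -18.945 − 0.452×(-16.9) = -11.306
f_C = -11.306 / -46.4 = 0.2437

0.244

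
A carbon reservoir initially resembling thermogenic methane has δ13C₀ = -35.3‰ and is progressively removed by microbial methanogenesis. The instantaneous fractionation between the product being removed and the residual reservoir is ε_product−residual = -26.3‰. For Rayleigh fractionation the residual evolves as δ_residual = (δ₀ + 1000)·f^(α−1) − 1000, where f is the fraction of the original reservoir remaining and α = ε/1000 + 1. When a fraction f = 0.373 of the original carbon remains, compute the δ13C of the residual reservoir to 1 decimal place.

Rayleigh residual: δ_res = (δ₀ + 1000)·f^(α−1) − 1000
α = ε/1000 + 1 = 0.97370, so α − 1 = -0.02630
f^(α−1) = 0.373^(-0.02630) = 1.026276
δ_res = (-35.3 + 1000) × 1.026276 − 1000 = 990.048 − 1000 = -9.95‰

-10.0‰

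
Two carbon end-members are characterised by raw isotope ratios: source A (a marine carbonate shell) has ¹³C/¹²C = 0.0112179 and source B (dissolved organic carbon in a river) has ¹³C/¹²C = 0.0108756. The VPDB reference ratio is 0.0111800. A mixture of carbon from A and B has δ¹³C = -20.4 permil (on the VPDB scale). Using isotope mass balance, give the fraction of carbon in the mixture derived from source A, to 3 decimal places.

δ_A = (0.0112179/0.0111800 − 1)×1000 = (1.003390 − 1)×1000 = 3.390 permil
δ_B = (0.0108756/0.0111800 − 1)×1000 = (0.972773 − 1)×1000 = -27.227 permil
f_A = (δ_mix − δ_B)/(δ_A − δ_B) = (-20.4 − (-27.227))/(3.390 − (-27.227))
f_A = 6.827 / 30.617 = 0.2230

0.223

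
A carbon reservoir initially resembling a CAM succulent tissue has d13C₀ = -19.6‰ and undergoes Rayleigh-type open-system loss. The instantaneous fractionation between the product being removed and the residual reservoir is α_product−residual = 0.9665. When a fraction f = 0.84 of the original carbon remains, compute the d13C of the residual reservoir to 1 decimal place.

Rayleigh residual: δ_res = (δ₀ + 1000)·f^(α−1) − 1000
α − 1 = -0.03350
f^(α−1) = 0.84^(-0.03350) = 1.005858
δ_res = (-19.6 + 1000) × 1.005858 − 1000 = 986.143 − 1000 = -13.86‰

-13.9‰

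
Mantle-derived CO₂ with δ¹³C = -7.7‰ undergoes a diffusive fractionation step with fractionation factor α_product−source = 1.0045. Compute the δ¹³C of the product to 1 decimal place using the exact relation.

-3.2‰

δ_product = (δ_source + 1000)·α − 1000
δ_product = (-7.7 + 1000) × 1.0045 − 1000
δ_product = 996.765 − 1000 = -3.23‰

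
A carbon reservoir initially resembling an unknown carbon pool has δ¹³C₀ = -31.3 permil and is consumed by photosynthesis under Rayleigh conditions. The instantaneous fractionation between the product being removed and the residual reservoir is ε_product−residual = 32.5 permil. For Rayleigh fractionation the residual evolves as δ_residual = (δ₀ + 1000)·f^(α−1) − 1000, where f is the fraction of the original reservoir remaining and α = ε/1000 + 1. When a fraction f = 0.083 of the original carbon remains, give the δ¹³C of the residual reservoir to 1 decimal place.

Rayleigh residual: δ_res = (δ₀ + 1000)·f^(α−1) − 1000
α = ε/1000 + 1 = 1.03250, so α − 1 = 0.03250
f^(α−1) = 0.083^(0.03250) = 0.922295
δ_res = (-31.3 + 1000) × 0.922295 − 1000 = 893.428 − 1000 = -106.57 permil

-106.6 permil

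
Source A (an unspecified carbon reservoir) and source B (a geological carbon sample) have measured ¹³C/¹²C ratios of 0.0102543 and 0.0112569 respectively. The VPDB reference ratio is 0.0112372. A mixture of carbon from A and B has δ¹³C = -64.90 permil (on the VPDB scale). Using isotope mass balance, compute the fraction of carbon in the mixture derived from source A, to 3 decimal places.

0.747

δ_A = (0.0102543/0.0112372 − 1)×1000 = (0.912532 − 1)×1000 = -87.468 permil
δ_B = (0.0112569/0.0112372 − 1)×1000 = (1.001753 − 1)×1000 = 1.753 permil
f_A = (δ_mix − δ_B)/(δ_A − δ_B) = (-64.90 − (1.753))/(-87.468 − (1.753))
f_A = -66.653 / -89.222 = 0.7471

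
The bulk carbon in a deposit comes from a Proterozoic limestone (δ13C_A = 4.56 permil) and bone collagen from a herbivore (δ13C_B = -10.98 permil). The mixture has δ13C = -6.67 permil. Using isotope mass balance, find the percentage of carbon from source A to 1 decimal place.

27.7%

δ_mix = f_A·δ_A + (1 − f_A)·δ_B  ⇒  f_A = (δ_mix − δ_B)/(δ_A − δ_B)
f_A = (-6.67 − (-10.98)) / (4.56 − (-10.98))
f_A = 4.31 / 15.54 = 0.2773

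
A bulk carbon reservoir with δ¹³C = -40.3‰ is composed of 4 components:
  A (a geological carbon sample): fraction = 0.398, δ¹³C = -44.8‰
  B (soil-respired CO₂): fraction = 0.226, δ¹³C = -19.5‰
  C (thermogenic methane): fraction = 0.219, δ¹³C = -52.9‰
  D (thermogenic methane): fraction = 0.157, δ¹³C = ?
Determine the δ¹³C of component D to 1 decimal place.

Isotope mass balance: δ_bulk = Σ fᵢ·δᵢ.
-40.3 = 0.398×(-44.8) + 0.226×(-19.5) + 0.219×(-52.9) + 0.157×δ_D
0.157·δ_D = -40.3 − (-33.822) = -6.477
δ_D = -6.477 / 0.157 = -41.26‰

-41.3‰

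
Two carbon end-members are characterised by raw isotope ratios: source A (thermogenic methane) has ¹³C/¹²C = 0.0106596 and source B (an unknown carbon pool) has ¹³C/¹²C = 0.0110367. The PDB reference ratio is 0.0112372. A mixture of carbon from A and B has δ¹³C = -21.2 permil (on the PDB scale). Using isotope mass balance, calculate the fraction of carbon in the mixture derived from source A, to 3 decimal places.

0.100

δ_A = (0.0106596/0.0112372 − 1)×1000 = (0.948599 − 1)×1000 = -51.401 permil
δ_B = (0.0110367/0.0112372 − 1)×1000 = (0.982157 − 1)×1000 = -17.843 permil
f_A = (δ_mix − δ_B)/(δ_A − δ_B) = (-21.2 − (-17.843))/(-51.401 − (-17.843))
f_A = -3.357 / -33.558 = 0.1000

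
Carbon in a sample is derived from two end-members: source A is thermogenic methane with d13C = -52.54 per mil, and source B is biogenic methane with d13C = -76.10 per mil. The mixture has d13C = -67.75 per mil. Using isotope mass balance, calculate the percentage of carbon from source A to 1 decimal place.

δ_mix = f_A·δ_A + (1 − f_A)·δ_B  ⇒  f_A = (δ_mix − δ_B)/(δ_A − δ_B)
f_A = (-67.75 − (-76.10)) / (-52.54 − (-76.10))
f_A = 8.35 / 23.56 = 0.3544

35.4%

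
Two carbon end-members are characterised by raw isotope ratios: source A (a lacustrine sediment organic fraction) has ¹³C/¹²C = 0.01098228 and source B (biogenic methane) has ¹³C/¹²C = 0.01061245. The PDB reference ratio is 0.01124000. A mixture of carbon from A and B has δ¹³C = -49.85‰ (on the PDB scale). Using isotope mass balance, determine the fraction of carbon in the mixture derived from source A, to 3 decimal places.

0.182

δ_A = (0.01098228/0.01124000 − 1)×1000 = (0.977071 − 1)×1000 = -22.929‰
δ_B = (0.01061245/0.01124000 − 1)×1000 = (0.944168 − 1)×1000 = -55.832‰
f_A = (δ_mix − δ_B)/(δ_A − δ_B) = (-49.85 − (-55.832))/(-22.929 − (-55.832))
f_A = 5.982 / 32.903 = 0.1818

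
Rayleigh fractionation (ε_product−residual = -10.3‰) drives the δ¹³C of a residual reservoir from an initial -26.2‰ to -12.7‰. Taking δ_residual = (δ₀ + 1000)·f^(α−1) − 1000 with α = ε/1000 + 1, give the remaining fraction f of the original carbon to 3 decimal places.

0.263

α − 1 = ε/1000 = -0.0103
(δ_res + 1000)/(δ₀ + 1000) = (-12.7 + 1000)/(-26.2 + 1000) = 987.3/973.8 = 1.013863
f = 1.013863^(1/-0.0103) = exp(ln(1.013863)/-0.0103) = exp(0.01377/-0.0103)
f = exp(-1.3367) = 0.2627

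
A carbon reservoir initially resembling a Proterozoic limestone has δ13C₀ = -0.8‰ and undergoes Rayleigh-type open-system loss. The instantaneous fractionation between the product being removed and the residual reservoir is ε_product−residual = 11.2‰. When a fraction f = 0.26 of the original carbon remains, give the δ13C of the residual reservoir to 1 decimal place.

Rayleigh residual: δ_res = (δ₀ + 1000)·f^(α−1) − 1000
α = ε/1000 + 1 = 1.01120, so α − 1 = 0.01120
f^(α−1) = 0.26^(0.01120) = 0.985026
δ_res = (-0.8 + 1000) × 0.985026 − 1000 = 984.238 − 1000 = -15.76‰

-15.8‰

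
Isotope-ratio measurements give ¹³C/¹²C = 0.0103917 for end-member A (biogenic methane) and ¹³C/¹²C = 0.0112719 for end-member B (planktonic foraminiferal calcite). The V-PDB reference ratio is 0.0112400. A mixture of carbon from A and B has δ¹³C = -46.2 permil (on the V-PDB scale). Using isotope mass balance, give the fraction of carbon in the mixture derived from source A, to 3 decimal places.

0.626

δ_A = (0.0103917/0.0112400 − 1)×1000 = (0.924528 − 1)×1000 = -75.472 permil
δ_B = (0.0112719/0.0112400 − 1)×1000 = (1.002838 − 1)×1000 = 2.838 permil
f_A = (δ_mix − δ_B)/(δ_A − δ_B) = (-46.2 − (2.838))/(-75.472 − (2.838))
f_A = -49.038 / -78.310 = 0.6262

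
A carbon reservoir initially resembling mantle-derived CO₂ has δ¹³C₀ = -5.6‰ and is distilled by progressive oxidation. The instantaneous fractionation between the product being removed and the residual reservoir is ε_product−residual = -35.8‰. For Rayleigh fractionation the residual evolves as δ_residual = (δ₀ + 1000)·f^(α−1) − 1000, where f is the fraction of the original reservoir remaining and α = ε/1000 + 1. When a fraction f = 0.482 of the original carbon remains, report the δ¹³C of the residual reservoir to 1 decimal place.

20.7‰

Rayleigh residual: δ_res = (δ₀ + 1000)·f^(α−1) − 1000
α = ε/1000 + 1 = 0.96420, so α − 1 = -0.03580
f^(α−1) = 0.482^(-0.03580) = 1.026472
δ_res = (-5.6 + 1000) × 1.026472 − 1000 = 1020.723 − 1000 = 20.72‰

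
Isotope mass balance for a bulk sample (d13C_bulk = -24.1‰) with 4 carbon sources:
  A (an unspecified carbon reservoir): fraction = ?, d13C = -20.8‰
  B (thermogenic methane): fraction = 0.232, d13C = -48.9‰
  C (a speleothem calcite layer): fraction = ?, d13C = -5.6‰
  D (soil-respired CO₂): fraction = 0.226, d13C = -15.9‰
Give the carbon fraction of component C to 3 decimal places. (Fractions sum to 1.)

Let f_C and f_A be the unknown fractions; fractions sum to 1 so f_C + f_A = 0.542.
Mass balance: Σ fᵢ·δᵢ = δ_bulk ⇒ f_C·(-5.6) + f_A·(-20.8) = -24.1 − (-14.938) = -9.162
Substitute f_A = 0.542 − f_C:
f_C·(-5.6 − -20.8) = -9.162 − 0.542×(-20.8) = 2.112
f_C = 2.112 / 15.2 = 0.1389

0.139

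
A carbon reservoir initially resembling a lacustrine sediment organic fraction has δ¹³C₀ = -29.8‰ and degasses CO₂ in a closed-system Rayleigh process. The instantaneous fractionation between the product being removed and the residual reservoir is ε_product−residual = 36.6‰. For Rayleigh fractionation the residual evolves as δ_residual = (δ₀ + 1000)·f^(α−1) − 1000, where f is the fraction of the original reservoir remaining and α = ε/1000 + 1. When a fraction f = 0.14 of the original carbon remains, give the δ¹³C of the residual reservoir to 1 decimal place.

-97.2‰

Rayleigh residual: δ_res = (δ₀ + 1000)·f^(α−1) − 1000
α = ε/1000 + 1 = 1.03660, so α − 1 = 0.03660
f^(α−1) = 0.14^(0.03660) = 0.930568
δ_res = (-29.8 + 1000) × 0.930568 − 1000 = 902.837 − 1000 = -97.16‰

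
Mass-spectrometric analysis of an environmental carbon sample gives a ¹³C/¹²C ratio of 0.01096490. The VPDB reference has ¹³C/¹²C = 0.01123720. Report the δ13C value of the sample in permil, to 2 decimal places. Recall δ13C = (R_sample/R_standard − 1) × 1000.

δ13C = (R_sample / R_standard − 1) × 1000
R_sample / R_standard = 0.01096490 / 0.01123720 = 0.975768
δ13C = (0.975768 − 1) × 1000 = -24.232 permil

-24.23 permil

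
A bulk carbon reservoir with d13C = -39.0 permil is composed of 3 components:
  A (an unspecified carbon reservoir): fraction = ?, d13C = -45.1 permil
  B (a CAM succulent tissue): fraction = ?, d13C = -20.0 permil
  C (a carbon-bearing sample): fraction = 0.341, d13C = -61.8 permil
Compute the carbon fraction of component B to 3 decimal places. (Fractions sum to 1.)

Let f_B and f_A be the unknown fractions; fractions sum to 1 so f_B + f_A = 0.659.
Mass balance: Σ fᵢ·δᵢ = δ_bulk ⇒ f_B·(-20.0) + f_A·(-45.1) = -39.0 − (-21.074) = -17.926
Substitute f_A = 0.659 − f_B:
f_B·(-20.0 − -45.1) = -17.926 − 0.659×(-45.1) = 11.795
f_B = 11.795 / 25.1 = 0.4699

0.470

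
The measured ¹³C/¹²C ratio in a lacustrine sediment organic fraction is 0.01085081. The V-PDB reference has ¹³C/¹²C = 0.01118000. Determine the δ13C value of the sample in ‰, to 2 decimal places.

δ13C = (R_sample / R_standard − 1) × 1000
R_sample / R_standard = 0.01085081 / 0.01118000 = 0.970555
δ13C = (0.970555 − 1) × 1000 = -29.445‰

-29.44‰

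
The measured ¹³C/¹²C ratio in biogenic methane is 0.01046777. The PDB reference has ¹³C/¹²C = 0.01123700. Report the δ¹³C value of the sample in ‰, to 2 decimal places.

-68.46‰

δ¹³C = (R_sample / R_standard − 1) × 1000
R_sample / R_standard = 0.01046777 / 0.01123700 = 0.931545
δ¹³C = (0.931545 − 1) × 1000 = -68.455‰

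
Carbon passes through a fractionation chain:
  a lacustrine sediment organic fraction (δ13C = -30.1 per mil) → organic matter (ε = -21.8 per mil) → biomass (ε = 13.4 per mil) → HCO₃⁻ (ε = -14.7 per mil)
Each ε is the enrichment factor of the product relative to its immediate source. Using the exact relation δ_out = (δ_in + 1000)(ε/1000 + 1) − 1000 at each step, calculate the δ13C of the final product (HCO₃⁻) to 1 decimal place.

-52.7 per mil

step 1: δ = (-30.10 + 1000)·(-21.8/1000 + 1) − 1000 = -51.24 per mil
step 2: δ = (-51.24 + 1000)·(13.4/1000 + 1) − 1000 = -38.53 per mil
step 3: δ = (-38.53 + 1000)·(-14.7/1000 + 1) − 1000 = -52.66 per mil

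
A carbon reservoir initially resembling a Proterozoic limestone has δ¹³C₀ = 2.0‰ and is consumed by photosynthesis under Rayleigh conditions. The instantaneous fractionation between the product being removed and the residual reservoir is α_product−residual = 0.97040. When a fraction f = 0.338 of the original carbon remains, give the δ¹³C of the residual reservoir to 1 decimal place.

34.7‰

Rayleigh residual: δ_res = (δ₀ + 1000)·f^(α−1) − 1000
α − 1 = -0.02960
f^(α−1) = 0.338^(-0.02960) = 1.032628
δ_res = (2.0 + 1000) × 1.032628 − 1000 = 1034.694 − 1000 = 34.69‰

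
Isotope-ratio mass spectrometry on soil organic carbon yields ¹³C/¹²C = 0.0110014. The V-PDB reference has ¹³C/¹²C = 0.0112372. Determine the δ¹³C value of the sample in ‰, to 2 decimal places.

δ¹³C = (R_sample / R_standard − 1) × 1000
R_sample / R_standard = 0.0110014 / 0.0112372 = 0.979016
δ¹³C = (0.979016 − 1) × 1000 = -20.984‰

-20.98‰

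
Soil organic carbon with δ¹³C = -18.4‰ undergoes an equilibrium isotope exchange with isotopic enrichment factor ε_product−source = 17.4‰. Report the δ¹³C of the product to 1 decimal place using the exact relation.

-1.3‰

To first order, δ_product ≈ δ_source + ε = -1.0‰.
Exactly, δ_product = (δ_source + 1000)·(ε/1000 + 1) − 1000.
δ_product = (-18.4 + 1000) × (17.4/1000 + 1) − 1000
δ_product = -1.32‰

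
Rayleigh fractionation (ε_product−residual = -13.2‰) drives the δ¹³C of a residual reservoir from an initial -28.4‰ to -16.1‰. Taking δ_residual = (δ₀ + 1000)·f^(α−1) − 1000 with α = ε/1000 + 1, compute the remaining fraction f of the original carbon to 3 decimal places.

0.386

α − 1 = ε/1000 = -0.0132
(δ_res + 1000)/(δ₀ + 1000) = (-16.1 + 1000)/(-28.4 + 1000) = 983.9/971.6 = 1.012660
f = 1.012660^(1/-0.0132) = exp(ln(1.012660)/-0.0132) = exp(0.01258/-0.0132)
f = exp(-0.9530) = 0.3856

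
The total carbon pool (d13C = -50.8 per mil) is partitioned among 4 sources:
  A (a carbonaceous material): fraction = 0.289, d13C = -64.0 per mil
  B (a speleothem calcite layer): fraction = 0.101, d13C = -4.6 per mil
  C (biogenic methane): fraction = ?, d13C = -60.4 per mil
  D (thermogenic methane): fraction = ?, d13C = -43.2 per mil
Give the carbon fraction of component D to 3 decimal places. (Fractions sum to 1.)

0.291

Let f_D and f_C be the unknown fractions; fractions sum to 1 so f_D + f_C = 0.610.
Mass balance: Σ fᵢ·δᵢ = δ_bulk ⇒ f_D·(-43.2) + f_C·(-60.4) = -50.8 − (-18.961) = -31.839
Substitute f_C = 0.610 − f_D:
f_D·(-43.2 − -60.4) = -31.839 − 0.610×(-60.4) = 5.005
f_D = 5.005 / 17.2 = 0.2910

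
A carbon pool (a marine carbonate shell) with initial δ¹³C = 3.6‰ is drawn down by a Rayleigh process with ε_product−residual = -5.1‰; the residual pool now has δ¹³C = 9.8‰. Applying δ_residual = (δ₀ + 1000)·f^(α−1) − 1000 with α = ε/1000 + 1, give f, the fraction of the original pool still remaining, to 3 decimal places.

α − 1 = ε/1000 = -0.0051
(δ_res + 1000)/(δ₀ + 1000) = (9.8 + 1000)/(3.6 + 1000) = 1009.8/1003.6 = 1.006178
f = 1.006178^(1/-0.0051) = exp(ln(1.006178)/-0.0051) = exp(0.00616/-0.0051)
f = exp(-1.2076) = 0.2989

0.299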